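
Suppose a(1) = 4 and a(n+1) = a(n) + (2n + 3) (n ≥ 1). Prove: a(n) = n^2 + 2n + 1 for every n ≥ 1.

Base case: a(1) = 4, and 1^2 + 2·1 + 1 = 4.
Assume a(j) = j^2 + 2j + 1.
Then a(j+1) = a(j) + (2j + 3) = (j^2 + 2j + 1) + (2j + 3) = j^2 + 4j + 4,
and (j+1)^2 + 2·(j+1) + 1 = j^2 + 4j + 4.
This completes the inductive step, so a(n) = n^2 + 2n + 1 for all n ≥ 1.

a(n) = n^2 + 2n + 1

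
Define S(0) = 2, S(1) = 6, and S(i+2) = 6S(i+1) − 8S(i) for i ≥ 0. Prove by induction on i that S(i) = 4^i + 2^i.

Base cases: S(0) = 2 and 4^0 + 2^0 = 2; S(1) = 6 and 4^1 + 2^1 = 6.
Assume S(j) = 4^j + 2^j for all 0 ≤ j ≤ k, where k ≥ 1.
Then S(k+1) = 6S(k) − 8S(k−1) = 6·(4^k + 2^k) − 8·(4^{k−1} + 2^{k−1}) = (6·4 − 8)4^{k−1} + (6·2 − 8)2^{k−1} = 16·4^{k−1} + 4·2^{k−1} = 4^{k+1} + 2^{k+1}.
Hence S(i) = 4^i + 2^i for every i ≥ 0, by strong induction.

S(i) = 4^i + 2^i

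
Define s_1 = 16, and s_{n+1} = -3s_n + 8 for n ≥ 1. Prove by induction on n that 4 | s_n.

Base case: s_1 = 16 = 4·4, so 4 | s_1.
Assume 4 | s_k, so s_k = 4t for some integer t.
Then s_{k+1} = -3s_k + 8 = -3·(4t) + 8 = 4(-3t + 2), so 4 | s_{k+1}.
By induction, 4 | s_n for all n ≥ 1.

4 | s_n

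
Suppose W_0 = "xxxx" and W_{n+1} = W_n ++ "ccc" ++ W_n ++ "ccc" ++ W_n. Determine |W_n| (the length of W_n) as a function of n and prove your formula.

Claim: |W_n| = 7·3^n − 3.

Base case: |W_0| = 4, and 7·3^0 − 3 = 4.
Assume |W_k| = 7·3^k − 3.
Then |W_{k+1}| = 3|W_k| + 6 = 3(7·3^k − 3) + 6 = 7·3^{k+1} − 9 + 6 = 7·3^{k+1} − 3.
By induction, |W_n| = 7·3^n − 3 for all n ≥ 0.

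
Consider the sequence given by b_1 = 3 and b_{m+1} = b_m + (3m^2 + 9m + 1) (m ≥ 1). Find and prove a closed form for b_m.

Claim: b_m = m^3 + 3m^2 − 3m + 2.

Base case: b_1 = 3, and 1^3 + 3·1^2 − 3·1 + 2 = 3.
Assume b_j = j^3 + 3j^2 − 3j + 2.
Then b_{j+1} = b_j + (3j^2 + 9j + 1) = (j^3 + 3j^2 − 3j + 2) + (3j^2 + 9j + 1) = j^3 + 6j^2 + 6j + 3,
and (j+1)^3 + 3·(j+1)^2 − 3·(j+1) + 2 = j^3 + 6j^2 + 6j + 3.
Hence b_m = m^3 + 3m^2 − 3m + 2 for every m ≥ 1, by induction.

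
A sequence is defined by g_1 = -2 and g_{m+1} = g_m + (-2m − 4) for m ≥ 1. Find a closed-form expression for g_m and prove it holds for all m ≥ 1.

Claim: g_m = -m^2 − 3m + 2.

Base case: g_1 = -2, and -1^2 − 3·1 + 2 = -2.
Assume g_r = -r^2 − 3r + 2.
Then g_{r+1} = g_r + (-2r − 4) = (-r^2 − 3r + 2) + (-2r − 4) = -r^2 − 5r − 2,
and -(r+1)^2 − 3·(r+1) + 2 = -r^2 − 5r − 2.
This completes the inductive step, so g_m = -m^2 − 3m + 2 for all m ≥ 1.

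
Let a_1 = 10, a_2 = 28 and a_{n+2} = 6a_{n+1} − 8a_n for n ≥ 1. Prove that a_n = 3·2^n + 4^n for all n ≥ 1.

Base cases: a_1 = 10 and 3·2^1 + 4^1 = 10; a_2 = 28 and 3·2^2 + 4^2 = 28.
Assume a_i = 3·2^i + 4^i for all 1 ≤ i ≤ j, where j ≥ 2.
Then a_{j+1} = 6a_j − 8a_{j−1} = 6·(3·2^j + 4^j) − 8·(3·2^{j−1} + 4^{j−1}) = 3·(6·2 − 8)2^{j−1} + (6·4 − 8)4^{j−1} = 12·2^{j−1} + 16·4^{j−1} = 3·2^{j+1} + 4^{j+1}.
This completes the inductive step, so a_n = 3·2^n + 4^n for all n ≥ 1.

a_n = 3·2^n + 4^n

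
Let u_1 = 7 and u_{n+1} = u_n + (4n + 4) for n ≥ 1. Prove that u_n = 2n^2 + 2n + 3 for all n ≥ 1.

Base case: u_1 = 7, and 2·1^2 + 2·1 + 3 = 7.
Assume u_j = 2j^2 + 2j + 3.
Then u_{j+1} = u_j + (4j + 4) = (2j^2 + 2j + 3) + (4j + 4) = 2j^2 + 6j + 7,
and 2·(j+1)^2 + 2·(j+1) + 3 = 2j^2 + 6j + 7.
This completes the inductive step, so u_n = 2n^2 + 2n + 3 for all n ≥ 1.

u_n = 2n^2 + 2n + 3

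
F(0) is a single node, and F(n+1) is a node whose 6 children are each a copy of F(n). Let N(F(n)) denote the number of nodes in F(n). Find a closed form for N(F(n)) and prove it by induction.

Claim: N(F(n)) = (6^{n+1} − 1)/5.

Base case: N(F(0)) = 1, and (6^{0+1} − 1)/5 = 1.
Assume N(F(j)) = (6^{j+1} − 1)/5.
Then N(F(j+1)) = 1 + 6N(F(j)) = 1 + 6·(6^{j+1} − 1)/5 = 1 + (6^{j+2} − 6)/5 = (5 + 6^{j+2} − 6)/5 = (6^{j+2} − 1)/5.
So the formula holds for j+1, and by induction N(F(n)) = (6^{n+1} − 1)/5 for all n ≥ 0.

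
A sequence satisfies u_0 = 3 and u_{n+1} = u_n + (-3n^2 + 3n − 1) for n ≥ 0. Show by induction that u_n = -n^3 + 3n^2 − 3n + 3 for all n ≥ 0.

Base case: u_0 = 3, and -0^3 + 3·0^2 − 3·0 + 3 = 3.
Assume u_j = -j^3 + 3j^2 − 3j + 3.
Then u_{j+1} = u_j + (-3j^2 + 3j − 1) = (-j^3 + 3j^2 − 3j + 3) + (-3j^2 + 3j − 1) = -j^3 + 2,
and -(j+1)^3 + 3·(j+1)^2 − 3·(j+1) + 3 = -j^3 + 2.
By induction, u_n = -n^3 + 3n^2 − 3n + 3 for all n ≥ 0.

u_n = -n^3 + 3n^2 − 3n + 3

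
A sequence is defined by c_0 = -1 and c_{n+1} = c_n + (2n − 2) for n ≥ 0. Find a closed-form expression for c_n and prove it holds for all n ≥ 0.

Claim: c_n = n^2 − 3n − 1.

Base case: c_0 = -1, and 0^2 − 3·0 − 1 = -1.
Assume c_r = r^2 − 3r − 1.
Then c_{r+1} = c_r + (2r − 2) = (r^2 − 3r − 1) + (2r − 2) = r^2 − r − 3,
and (r+1)^2 − 3·(r+1) − 1 = r^2 − r − 3.
This completes the inductive step, so c_n = n^2 − 3n − 1 for all n ≥ 0.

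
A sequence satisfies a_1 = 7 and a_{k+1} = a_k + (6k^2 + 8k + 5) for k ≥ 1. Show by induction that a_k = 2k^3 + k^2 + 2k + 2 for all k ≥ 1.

Base case: a_1 = 7, and 2·1^3 + 1^2 + 2·1 + 2 = 7.
Assume a_m = 2m^3 + m^2 + 2m + 2.
Then a_{m+1} = a_m + (6m^2 + 8m + 5) = (2m^3 + m^2 + 2m + 2) + (6m^2 + 8m + 5) = 2m^3 + 7m^2 + 10m + 7,
and 2·(m+1)^3 + (m+1)^2 + 2·(m+1) + 2 = 2m^3 + 7m^2 + 10m + 7.
This completes the inductive step, so a_k = 2k^3 + k^2 + 2k + 2 for all k ≥ 1.

a_k = 2k^3 + k^2 + 2k + 2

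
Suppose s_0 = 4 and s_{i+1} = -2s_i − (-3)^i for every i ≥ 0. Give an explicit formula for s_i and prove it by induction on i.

Claim: s_i = 3·(-2)^i + (-3)^i.

Base case: s_0 = 4, and 3·(-2)^0 + (-3)^0 = 3 + 1 = 4.
Assume s_m = 3·(-2)^m + (-3)^m for some m ≥ 0.
Then s_{m+1} = -2s_m − (-3)^m = -2·(3·(-2)^m + (-3)^m) − (-3)^m = 3·(-2)^{m+1} − 2·(-3)^m − (-3)^m = 3·(-2)^{m+1} − 3·(-3)^m = 3·(-2)^{m+1} + (-3)^{m+1}.
By induction, s_i = 3·(-2)^i + (-3)^i for all i ≥ 0.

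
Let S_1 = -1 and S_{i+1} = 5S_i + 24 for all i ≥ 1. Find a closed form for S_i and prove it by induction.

Claim: S_i = 5^i − 6.

Base case: S_1 = -1, and 5^1 − 6 = 5 − 6 = -1.
Assume S_r = 5^r − 6 for some r ≥ 1.
Then S_{r+1} = 5S_r + 24 = 5·(5^r − 6) + 24 = 5^{r+1} − 30 + 24 = 5^{r+1} − 6.
So the formula holds for r+1, and by induction S_i = 5^i − 6 for all i ≥ 1.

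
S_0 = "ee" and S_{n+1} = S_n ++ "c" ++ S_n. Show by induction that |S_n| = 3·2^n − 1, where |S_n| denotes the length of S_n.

Base case: |S_0| = 2, and 3·2^0 − 1 = 2.
Assume |S_r| = 3·2^r − 1.
Then |S_{r+1}| = |S_r| + 1 + |S_r| = 2|S_r| + 1 = 2(3·2^r − 1) + 1 = 3·2^{r+1} − 2 + 1 = 3·2^{r+1} − 1.
Hence |S_n| = 3·2^n − 1 for every n ≥ 0, by induction.

|S_n| = 3·2^n − 1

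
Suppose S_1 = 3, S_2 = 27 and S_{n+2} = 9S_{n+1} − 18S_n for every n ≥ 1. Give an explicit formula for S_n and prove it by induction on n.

Claim: S_n = -3^n + 6^n.

Base cases: S_1 = 3 and -3^1 + 6^1 = 3; S_2 = 27 and -3^2 + 6^2 = 27.
Assume S_j = -3^j + 6^j for all 1 ≤ j ≤ m, where m ≥ 2.
Then S_{m+1} = 9S_m − 18S_{m−1} = 9·(-3^m + 6^m) − 18·(-3^{m−1} + 6^{m−1}) = -(9·3 − 18)3^{m−1} + (9·6 − 18)6^{m−1} = -9·3^{m−1} + 36·6^{m−1} = -3^{m+1} + 6^{m+1}.
This completes the inductive step, so S_n = -3^n + 6^n for all n ≥ 1.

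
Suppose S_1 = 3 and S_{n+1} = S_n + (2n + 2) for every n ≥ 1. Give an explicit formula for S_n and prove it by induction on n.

Claim: S_n = n^2 + n + 1.

Base case: S_1 = 3, and 1^2 + 1 + 1 = 3.
Assume S_k = k^2 + k + 1.
Then S_{k+1} = S_k + (2k + 2) = (k^2 + k + 1) + (2k + 2) = k^2 + 3k + 3,
and (k+1)^2 + (k+1) + 1 = k^2 + 3k + 3.
Hence S_n = n^2 + n + 1 for every n ≥ 1, by induction.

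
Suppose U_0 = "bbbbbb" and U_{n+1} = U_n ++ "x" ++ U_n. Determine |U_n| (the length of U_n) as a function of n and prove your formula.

Claim: |U_n| = 7·2^n − 1.

Base case: |U_0| = 6, and 7·2^0 − 1 = 6.
Assume |U_j| = 7·2^j − 1.
Then |U_{j+1}| = |U_j| + 1 + |U_j| = 2|U_j| + 1 = 2(7·2^j − 1) + 1 = 7·2^{j+1} − 2 + 1 = 7·2^{j+1} − 1.
So the formula holds for j+1, and by induction |U_n| = 7·2^n − 1 for all n ≥ 0.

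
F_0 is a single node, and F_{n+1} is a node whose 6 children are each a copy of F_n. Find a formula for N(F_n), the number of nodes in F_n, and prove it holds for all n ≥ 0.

Claim: N(F_n) = (6^{n+1} − 1)/5.

Base case: N(F_0) = 1, and (6^{0+1} − 1)/5 = 1.
Assume N(F_j) = (6^{j+1} − 1)/5.
Then N(F_{j+1}) = 1 + 6N(F_j) = 1 + 6·(6^{j+1} − 1)/5 = 1 + (6^{j+2} − 6)/5 = (5 + 6^{j+2} − 6)/5 = (6^{j+2} − 1)/5.
Hence N(F_n) = (6^{n+1} − 1)/5 for every n ≥ 0, by induction.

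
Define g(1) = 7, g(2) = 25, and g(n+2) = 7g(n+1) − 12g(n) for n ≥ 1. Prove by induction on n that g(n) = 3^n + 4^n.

Base cases: g(1) = 7 and 3^1 + 4^1 = 7; g(2) = 25 and 3^2 + 4^2 = 25.
Assume g(j) = 3^j + 4^j for all 1 ≤ j ≤ k, where k ≥ 2.
Then g(k+1) = 7g(k) − 12g(k−1) = 7·(3^k + 4^k) − 12·(3^{k−1} + 4^{k−1}) = (7·3 − 12)3^{k−1} + (7·4 − 12)4^{k−1} = 9·3^{k−1} + 16·4^{k−1} = 3^{k+1} + 4^{k+1}.
So the formula holds for k+1, and by strong induction g(n) = 3^n + 4^n for all n ≥ 1.

g(n) = 3^n + 4^n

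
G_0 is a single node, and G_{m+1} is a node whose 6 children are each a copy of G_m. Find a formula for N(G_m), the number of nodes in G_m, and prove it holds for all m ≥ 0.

Claim: N(G_m) = (6^{m+1} − 1)/5.

Base case: N(G_0) = 1, and (6^{0+1} − 1)/5 = 1.
Assume N(G_j) = (6^{j+1} − 1)/5.
Then N(G_{j+1}) = 1 + 6N(G_j) = 1 + 6·(6^{j+1} − 1)/5 = 1 + (6^{j+2} − 6)/5 = (5 + 6^{j+2} − 6)/5 = (6^{j+2} − 1)/5.
So the formula holds for j+1, and by induction N(G_m) = (6^{m+1} − 1)/5 for all m ≥ 0.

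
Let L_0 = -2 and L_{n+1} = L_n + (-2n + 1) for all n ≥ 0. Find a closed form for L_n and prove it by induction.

Claim: L_n = -n^2 + 2n − 2.

Base case: L_0 = -2, and -0^2 + 2·0 − 2 = -2.
Assume L_r = -r^2 + 2r − 2.
Then L_{r+1} = L_r + (-2r + 1) = (-r^2 + 2r − 2) + (-2r + 1) = -r^2 − 1,
and -(r+1)^2 + 2·(r+1) − 2 = -r^2 − 1.
This completes the inductive step, so L_n = -n^2 + 2n − 2 for all n ≥ 0.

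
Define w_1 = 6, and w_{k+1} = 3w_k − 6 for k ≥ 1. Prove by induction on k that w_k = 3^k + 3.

Base case: w_1 = 6, and 3^1 + 3 = 3 + 3 = 6.
Assume w_j = 3^j + 3 for some j ≥ 1.
Then w_{j+1} = 3w_j − 6 = 3·(3^j + 3) − 6 = 3^{j+1} + 9 − 6 = 3^{j+1} + 3.
So the formula holds for j+1, and by induction w_k = 3^k + 3 for all k ≥ 1.

w_k = 3^k + 3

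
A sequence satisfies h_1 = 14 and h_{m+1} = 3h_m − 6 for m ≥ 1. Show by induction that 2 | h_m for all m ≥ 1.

Base case: h_1 = 14 = 2·7, so 2 | h_1.
Assume 2 | h_k, so h_k = 2t for some integer t.
Then h_{k+1} = 3h_k − 6 = 3·(2t) − 6 = 2(3t − 3), so 2 | h_{k+1}.
By induction, 2 | h_m for all m ≥ 1.

2 | h_m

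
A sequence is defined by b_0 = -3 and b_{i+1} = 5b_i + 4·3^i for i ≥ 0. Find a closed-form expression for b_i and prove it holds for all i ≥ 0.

Claim: b_i = -5^i − 2·3^i.

Base case: b_0 = -3, and -5^0 − 2·3^0 = -1 − 2 = -3.
Assume b_k = -5^k − 2·3^k for some k ≥ 0.
Then b_{k+1} = 5b_k + 4·3^k = 5·(-5^k − 2·3^k) + 4·3^k = -5^{k+1} − 10·3^k + 4·3^k = -5^{k+1} − 6·3^k = -5^{k+1} − 2·3^{k+1}.
Hence b_i = -5^i − 2·3^i for every i ≥ 0, by induction.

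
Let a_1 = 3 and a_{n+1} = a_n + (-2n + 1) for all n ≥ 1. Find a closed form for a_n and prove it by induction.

Claim: a_n = -n^2 + 2n + 2.

Base case: a_1 = 3, and -1^2 + 2·1 + 2 = 3.
Assume a_k = -k^2 + 2k + 2.
Then a_{k+1} = a_k + (-2k + 1) = (-k^2 + 2k + 2) + (-2k + 1) = -k^2 + 3,
and -(k+1)^2 + 2·(k+1) + 2 = -k^2 + 3.
By induction, a_n = -n^2 + 2n + 2 for all n ≥ 1.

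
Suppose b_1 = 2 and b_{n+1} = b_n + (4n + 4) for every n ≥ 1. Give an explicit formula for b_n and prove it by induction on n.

Claim: b_n = 2n^2 + 2n − 2.

Base case: b_1 = 2, and 2·1^2 + 2·1 − 2 = 2.
Assume b_m = 2m^2 + 2m − 2.
Then b_{m+1} = b_m + (4m + 4) = (2m^2 + 2m − 2) + (4m + 4) = 2m^2 + 6m + 2,
and 2·(m+1)^2 + 2·(m+1) − 2 = 2m^2 + 6m + 2.
By induction, b_n = 2n^2 + 2n − 2 for all n ≥ 1.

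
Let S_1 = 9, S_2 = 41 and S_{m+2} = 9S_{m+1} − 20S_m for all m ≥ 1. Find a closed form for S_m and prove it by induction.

Claim: S_m = 4^m + 5^m.

Base cases: S_1 = 9 and 4^1 + 5^1 = 9; S_2 = 41 and 4^2 + 5^2 = 41.
Assume S_i = 4^i + 5^i for all 1 ≤ i ≤ j, where j ≥ 2.
Then S_{j+1} = 9S_j − 20S_{j−1} = 9·(4^j + 5^j) − 20·(4^{j−1} + 5^{j−1}) = (9·4 − 20)4^{j−1} + (9·5 − 20)5^{j−1} = 16·4^{j−1} + 25·5^{j−1} = 4^{j+1} + 5^{j+1}.
This completes the inductive step, so S_m = 4^m + 5^m for all m ≥ 1.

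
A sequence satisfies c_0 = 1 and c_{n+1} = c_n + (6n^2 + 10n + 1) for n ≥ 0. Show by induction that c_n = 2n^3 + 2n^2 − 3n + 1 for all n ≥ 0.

Base case: c_0 = 1, and 2·0^3 + 2·0^2 − 3·0 + 1 = 1.
Assume c_m = 2m^3 + 2m^2 − 3m + 1.
Then c_{m+1} = c_m + (6m^2 + 10m + 1) = (2m^3 + 2m^2 − 3m + 1) + (6m^2 + 10m + 1) = 2m^3 + 8m^2 + 7m + 2,
and 2·(m+1)^3 + 2·(m+1)^2 − 3·(m+1) + 1 = 2m^3 + 8m^2 + 7m + 2.
Hence c_n = 2n^3 + 2n^2 − 3n + 1 for every n ≥ 0, by induction.

c_n = 2n^3 + 2n^2 − 3n + 1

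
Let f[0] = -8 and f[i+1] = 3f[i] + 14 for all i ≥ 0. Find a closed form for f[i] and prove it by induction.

Claim: f[i] = -3^i − 7.

Base case: f[0] = -8, and -3^0 − 7 = -1 − 7 = -8.
Assume f[j] = -3^j − 7 for some j ≥ 0.
Then f[j+1] = 3f[j] + 14 = 3·(-3^j − 7) + 14 = -3^{j+1} − 21 + 14 = -3^{j+1} − 7.
So the formula holds for j+1, and by induction f[i] = -3^i − 7 for all i ≥ 0.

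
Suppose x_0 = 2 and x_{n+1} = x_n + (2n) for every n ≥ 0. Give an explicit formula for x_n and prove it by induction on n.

Claim: x_n = n^2 − n + 2.

Base case: x_0 = 2, and 0^2 − 0 + 2 = 2.
Assume x_j = j^2 − j + 2.
Then x_{j+1} = x_j + (2j) = (j^2 − j + 2) + (2j) = j^2 + j + 2,
and (j+1)^2 − (j+1) + 2 = j^2 + j + 2.
Hence x_n = n^2 − n + 2 for every n ≥ 0, by induction.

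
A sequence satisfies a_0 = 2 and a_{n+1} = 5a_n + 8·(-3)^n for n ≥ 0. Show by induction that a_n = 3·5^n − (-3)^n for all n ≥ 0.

Base case: a_0 = 2, and 3·5^0 − (-3)^0 = 3 − 1 = 2.
Assume a_k = 3·5^k − (-3)^k for some k ≥ 0.
Then a_{k+1} = 5a_k + 8·(-3)^k = 5·(3·5^k − (-3)^k) + 8·(-3)^k = 3·5^{k+1} − 5·(-3)^k + 8·(-3)^k = 3·5^{k+1} + 3·(-3)^k = 3·5^{k+1} − (-3)^{k+1}.
By induction, a_n = 3·5^n − (-3)^n for all n ≥ 0.

a_n = 3·5^n − (-3)^n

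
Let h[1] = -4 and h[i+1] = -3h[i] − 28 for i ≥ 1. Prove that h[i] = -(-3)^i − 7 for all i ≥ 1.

Base case: h[1] = -4, and -(-3)^1 − 7 = 3 − 7 = -4.
Assume h[m] = -(-3)^m − 7 for some m ≥ 1.
Then h[m+1] = -3h[m] − 28 = -3·(-(-3)^m − 7) − 28 = 3·(-3)^m + 21 − 28 = -(-3)^{m+1} − 7.
Hence h[i] = -(-3)^i − 7 for every i ≥ 1, by induction.

h[i] = -(-3)^i − 7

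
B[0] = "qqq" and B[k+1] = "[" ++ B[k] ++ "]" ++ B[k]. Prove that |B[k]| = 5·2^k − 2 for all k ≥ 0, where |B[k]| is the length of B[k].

Base case: |B[0]| = 3, and 5·2^0 − 2 = 3.
Assume |B[j]| = 5·2^j − 2.
Then |B[j+1]| = 1 + |B[j]| + 1 + |B[j]| = 2|B[j]| + 2 = 2(5·2^j − 2) + 2 = 5·2^{j+1} − 4 + 2 = 5·2^{j+1} − 2.
So the formula holds for j+1, and by induction |B[k]| = 5·2^k − 2 for all k ≥ 0.

|B[k]| = 5·2^k − 2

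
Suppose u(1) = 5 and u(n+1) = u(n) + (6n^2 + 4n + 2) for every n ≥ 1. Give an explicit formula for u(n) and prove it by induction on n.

Claim: u(n) = 2n^3 − n^2 + n + 3.

Base case: u(1) = 5, and 2·1^3 − 1^2 + 1 + 3 = 5.
Assume u(r) = 2r^3 − r^2 + r + 3.
Then u(r+1) = u(r) + (6r^2 + 4r + 2) = (2r^3 − r^2 + r + 3) + (6r^2 + 4r + 2) = 2r^3 + 5r^2 + 5r + 5,
and 2·(r+1)^3 − (r+1)^2 + (r+1) + 3 = 2r^3 + 5r^2 + 5r + 5.
Hence u(n) = 2n^3 − n^2 + n + 3 for every n ≥ 1, by induction.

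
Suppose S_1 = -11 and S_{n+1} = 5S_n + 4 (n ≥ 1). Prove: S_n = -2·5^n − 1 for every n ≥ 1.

Base case: S_1 = -11, and -2·5^1 − 1 = -10 − 1 = -11.
Assume S_r = -2·5^r − 1 for some r ≥ 1.
Then S_{r+1} = 5S_r + 4 = 5·(-2·5^r − 1) + 4 = -10·5^r − 5 + 4 = -2·5^{r+1} − 1.
Hence S_n = -2·5^n − 1 for every n ≥ 1, by induction.

S_n = -2·5^n − 1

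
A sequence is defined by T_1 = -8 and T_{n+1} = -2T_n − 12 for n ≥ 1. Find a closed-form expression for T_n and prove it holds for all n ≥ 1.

Claim: T_n = 2·(-2)^n − 4.

Base case: T_1 = -8, and 2·(-2)^1 − 4 = -4 − 4 = -8.
Assume T_k = 2·(-2)^k − 4 for some k ≥ 1.
Then T_{k+1} = -2T_k − 12 = -2·(2·(-2)^k − 4) − 12 = -4·(-2)^k + 8 − 12 = 2·(-2)^{k+1} − 4.
By induction, T_n = 2·(-2)^n − 4 for all n ≥ 1.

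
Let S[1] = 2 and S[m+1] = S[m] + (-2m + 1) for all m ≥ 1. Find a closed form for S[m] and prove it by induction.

Claim: S[m] = -m^2 + 2m + 1.

Base case: S[1] = 2, and -1^2 + 2·1 + 1 = 2.
Assume S[j] = -j^2 + 2j + 1.
Then S[j+1] = S[j] + (-2j + 1) = (-j^2 + 2j + 1) + (-2j + 1) = -j^2 + 2,
and -(j+1)^2 + 2·(j+1) + 1 = -j^2 + 2.
By induction, S[m] = -m^2 + 2m + 1 for all m ≥ 1.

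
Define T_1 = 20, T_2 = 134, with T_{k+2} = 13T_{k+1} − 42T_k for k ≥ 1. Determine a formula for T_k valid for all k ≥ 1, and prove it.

Claim: T_k = 2·7^k + 6^k.

Base cases: T_1 = 20 and 2·7^1 + 6^1 = 20; T_2 = 134 and 2·7^2 + 6^2 = 134.
Assume T_i = 2·7^i + 6^i for all 1 ≤ i ≤ j, where j ≥ 2.
Then T_{j+1} = 13T_j − 42T_{j−1} = 13·(2·7^j + 6^j) − 42·(2·7^{j−1} + 6^{j−1}) = 2·(13·7 − 42)7^{j−1} + (13·6 − 42)6^{j−1} = 98·7^{j−1} + 36·6^{j−1} = 2·7^{j+1} + 6^{j+1}.
By strong induction, T_k = 2·7^k + 6^k for all k ≥ 1.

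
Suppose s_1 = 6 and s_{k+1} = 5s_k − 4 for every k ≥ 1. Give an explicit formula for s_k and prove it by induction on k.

Claim: s_k = 5^k + 1.

Base case: s_1 = 6, and 5^1 + 1 = 5 + 1 = 6.
Assume s_m = 5^m + 1 for some m ≥ 1.
Then s_{m+1} = 5s_m − 4 = 5·(5^m + 1) − 4 = 5^{m+1} + 5 − 4 = 5^{m+1} + 1.
By induction, s_k = 5^k + 1 for all k ≥ 1.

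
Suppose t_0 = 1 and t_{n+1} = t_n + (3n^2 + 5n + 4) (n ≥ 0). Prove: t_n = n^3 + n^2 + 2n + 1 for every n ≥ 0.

Base case: t_0 = 1, and 0^3 + 0^2 + 2·0 + 1 = 1.
Assume t_r = r^3 + r^2 + 2r + 1.
Then t_{r+1} = t_r + (3r^2 + 5r + 4) = (r^3 + r^2 + 2r + 1) + (3r^2 + 5r + 4) = r^3 + 4r^2 + 7r + 5,
and (r+1)^3 + (r+1)^2 + 2·(r+1) + 1 = r^3 + 4r^2 + 7r + 5.
Hence t_n = n^3 + n^2 + 2n + 1 for every n ≥ 0, by induction.

t_n = n^3 + n^2 + 2n + 1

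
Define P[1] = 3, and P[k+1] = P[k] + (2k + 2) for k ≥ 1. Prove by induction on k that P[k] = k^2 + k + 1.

Base case: P[1] = 3, and 1^2 + 1 + 1 = 3.
Assume P[j] = j^2 + j + 1.
Then P[j+1] = P[j] + (2j + 2) = (j^2 + j + 1) + (2j + 2) = j^2 + 3j + 3,
and (j+1)^2 + (j+1) + 1 = j^2 + 3j + 3.
Hence P[k] = k^2 + k + 1 for every k ≥ 1, by induction.

P[k] = k^2 + k + 1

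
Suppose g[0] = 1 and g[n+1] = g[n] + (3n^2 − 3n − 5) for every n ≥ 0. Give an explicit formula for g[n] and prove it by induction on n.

Claim: g[n] = n^3 − 3n^2 − 3n + 1.

Base case: g[0] = 1, and 0^3 − 3·0^2 − 3·0 + 1 = 1.
Assume g[k] = k^3 − 3k^2 − 3k + 1.
Then g[k+1] = g[k] + (3k^2 − 3k − 5) = (k^3 − 3k^2 − 3k + 1) + (3k^2 − 3k − 5) = k^3 − 6k − 4,
and (k+1)^3 − 3·(k+1)^2 − 3·(k+1) + 1 = k^3 − 6k − 4.
Hence g[n] = n^3 − 3n^2 − 3n + 1 for every n ≥ 0, by induction.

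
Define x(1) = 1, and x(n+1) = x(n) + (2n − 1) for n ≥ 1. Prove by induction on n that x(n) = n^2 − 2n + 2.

Base case: x(1) = 1, and 1^2 − 2·1 + 2 = 1.
Assume x(m) = m^2 − 2m + 2.
Then x(m+1) = x(m) + (2m − 1) = (m^2 − 2m + 2) + (2m − 1) = m^2 + 1,
and (m+1)^2 − 2·(m+1) + 2 = m^2 + 1.
Hence x(n) = n^2 − 2n + 2 for every n ≥ 1, by induction.

x(n) = n^2 − 2n + 2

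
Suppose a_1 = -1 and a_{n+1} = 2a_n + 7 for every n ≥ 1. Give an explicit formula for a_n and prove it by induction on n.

Claim: a_n = 3·2^n − 7.

Base case: a_1 = -1, and 3·2^1 − 7 = 6 − 7 = -1.
Assume a_j = 3·2^j − 7 for some j ≥ 1.
Then a_{j+1} = 2a_j + 7 = 2·(3·2^j − 7) + 7 = 6·2^j − 14 + 7 = 3·2^{j+1} − 7.
Hence a_n = 3·2^n − 7 for every n ≥ 1, by induction.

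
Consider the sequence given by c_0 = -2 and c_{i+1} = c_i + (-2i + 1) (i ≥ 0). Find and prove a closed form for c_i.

Claim: c_i = -i^2 + 2i − 2.

Base case: c_0 = -2, and -0^2 + 2·0 − 2 = -2.
Assume c_j = -j^2 + 2j − 2.
Then c_{j+1} = c_j + (-2j + 1) = (-j^2 + 2j − 2) + (-2j + 1) = -j^2 − 1,
and -(j+1)^2 + 2·(j+1) − 2 = -j^2 − 1.
Hence c_i = -i^2 + 2i − 2 for every i ≥ 0, by induction.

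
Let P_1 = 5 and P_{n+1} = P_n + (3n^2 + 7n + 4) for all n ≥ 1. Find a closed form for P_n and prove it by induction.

Claim: P_n = n^3 + 2n^2 + n + 1.

Base case: P_1 = 5, and 1^3 + 2·1^2 + 1 + 1 = 5.
Assume P_j = j^3 + 2j^2 + j + 1.
Then P_{j+1} = P_j + (3j^2 + 7j + 4) = (j^3 + 2j^2 + j + 1) + (3j^2 + 7j + 4) = j^3 + 5j^2 + 8j + 5,
and (j+1)^3 + 2·(j+1)^2 + (j+1) + 1 = j^3 + 5j^2 + 8j + 5.
By induction, P_n = n^3 + 2n^2 + n + 1 for all n ≥ 1.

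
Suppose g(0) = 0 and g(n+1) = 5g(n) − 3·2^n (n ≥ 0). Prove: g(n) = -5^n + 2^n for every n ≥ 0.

Base case: g(0) = 0, and -5^0 + 2^0 = -1 + 1 = 0.
Assume g(j) = -5^j + 2^j for some j ≥ 0.
Then g(j+1) = 5g(j) − 3·2^j = 5·(-5^j + 2^j) − 3·2^j = -5^{j+1} + 5·2^j − 3·2^j = -5^{j+1} + 2·2^j = -5^{j+1} + 2^{j+1}.
By induction, g(n) = -5^n + 2^n for all n ≥ 0.

g(n) = -5^n + 2^n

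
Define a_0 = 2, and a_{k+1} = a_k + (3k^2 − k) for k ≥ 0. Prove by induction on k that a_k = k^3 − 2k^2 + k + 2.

Base case: a_0 = 2, and 0^3 − 2·0^2 + 0 + 2 = 2.
Assume a_j = j^3 − 2j^2 + j + 2.
Then a_{j+1} = a_j + (3j^2 − j) = (j^3 − 2j^2 + j + 2) + (3j^2 − j) = j^3 + j^2 + 2,
and (j+1)^3 − 2·(j+1)^2 + (j+1) + 2 = j^3 + j^2 + 2.
Hence a_k = k^3 − 2k^2 + k + 2 for every k ≥ 0, by induction.

a_k = k^3 − 2k^2 + k + 2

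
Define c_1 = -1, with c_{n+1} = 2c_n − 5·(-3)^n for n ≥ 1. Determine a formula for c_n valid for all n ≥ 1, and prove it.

Claim: c_n = 2^n + (-3)^n.

Base case: c_1 = -1, and 2^1 + (-3)^1 = 2 − 3 = -1.
Assume c_k = 2^k + (-3)^k for some k ≥ 1.
Then c_{k+1} = 2c_k − 5·(-3)^k = 2·(2^k + (-3)^k) − 5·(-3)^k = 2^{k+1} + 2·(-3)^k − 5·(-3)^k = 2^{k+1} − 3·(-3)^k = 2^{k+1} + (-3)^{k+1}.
So the formula holds for k+1, and by induction c_n = 2^n + (-3)^n for all n ≥ 1.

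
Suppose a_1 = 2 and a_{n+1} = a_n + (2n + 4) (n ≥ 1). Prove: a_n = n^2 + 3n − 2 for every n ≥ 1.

Base case: a_1 = 2, and 1^2 + 3·1 − 2 = 2.
Assume a_m = m^2 + 3m − 2.
Then a_{m+1} = a_m + (2m + 4) = (m^2 + 3m − 2) + (2m + 4) = m^2 + 5m + 2,
and (m+1)^2 + 3·(m+1) − 2 = m^2 + 5m + 2.
This completes the inductive step, so a_n = n^2 + 3n − 2 for all n ≥ 1.

a_n = n^2 + 3n − 2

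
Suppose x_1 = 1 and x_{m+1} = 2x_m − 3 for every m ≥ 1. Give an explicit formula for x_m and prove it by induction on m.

Claim: x_m = -2^m + 3.

Base case: x_1 = 1, and -2^1 + 3 = -2 + 3 = 1.
Assume x_j = -2^j + 3 for some j ≥ 1.
Then x_{j+1} = 2x_j − 3 = 2·(-2^j + 3) − 3 = -2^{j+1} + 6 − 3 = -2^{j+1} + 3.
By induction, x_m = -2^m + 3 for all m ≥ 1.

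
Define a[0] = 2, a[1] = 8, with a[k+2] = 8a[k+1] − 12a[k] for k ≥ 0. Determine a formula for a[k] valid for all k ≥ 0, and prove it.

Claim: a[k] = 6^k + 2^k.

Base cases: a[0] = 2 and 6^0 + 2^0 = 2; a[1] = 8 and 6^1 + 2^1 = 8.
Assume a[j] = 6^j + 2^j for all 0 ≤ j ≤ r, where r ≥ 1.
Then a[r+1] = 8a[r] − 12a[r−1] = 8·(6^r + 2^r) − 12·(6^{r−1} + 2^{r−1}) = (8·6 − 12)6^{r−1} + (8·2 − 12)2^{r−1} = 36·6^{r−1} + 4·2^{r−1} = 6^{r+1} + 2^{r+1}.
This completes the inductive step, so a[k] = 6^k + 2^k for all k ≥ 0.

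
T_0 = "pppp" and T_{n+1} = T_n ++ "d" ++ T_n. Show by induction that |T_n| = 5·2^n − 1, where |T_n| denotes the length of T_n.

Base case: |T_0| = 4, and 5·2^0 − 1 = 4.
Assume |T_m| = 5·2^m − 1.
Then |T_{m+1}| = |T_m| + 1 + |T_m| = 2|T_m| + 1 = 2(5·2^m − 1) + 1 = 5·2^{m+1} − 2 + 1 = 5·2^{m+1} − 1.
By induction, |T_n| = 5·2^n − 1 for all n ≥ 0.

|T_n| = 5·2^n − 1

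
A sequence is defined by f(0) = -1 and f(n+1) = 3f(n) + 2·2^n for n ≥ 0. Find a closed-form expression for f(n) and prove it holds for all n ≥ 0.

Claim: f(n) = 3^n − 2·2^n.

Base case: f(0) = -1, and 3^0 − 2·2^0 = 1 − 2 = -1.
Assume f(j) = 3^j − 2·2^j for some j ≥ 0.
Then f(j+1) = 3f(j) + 2·2^j = 3·(3^j − 2·2^j) + 2·2^j = 3^{j+1} − 6·2^j + 2·2^j = 3^{j+1} − 4·2^j = 3^{j+1} − 2·2^{j+1}.
Hence f(n) = 3^n − 2·2^n for every n ≥ 0, by induction.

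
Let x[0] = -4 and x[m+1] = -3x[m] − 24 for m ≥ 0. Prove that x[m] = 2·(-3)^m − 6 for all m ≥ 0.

Base case: x[0] = -4, and 2·(-3)^0 − 6 = 2 − 6 = -4.
Assume x[k] = 2·(-3)^k − 6 for some k ≥ 0.
Then x[k+1] = -3x[k] − 24 = -3·(2·(-3)^k − 6) − 24 = -6·(-3)^k + 18 − 24 = 2·(-3)^{k+1} − 6.
This completes the inductive step, so x[m] = 2·(-3)^m − 6 for all m ≥ 0.

x[m] = 2·(-3)^m − 6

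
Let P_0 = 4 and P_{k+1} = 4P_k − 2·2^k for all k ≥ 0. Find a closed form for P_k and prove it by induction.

Claim: P_k = 3·4^k + 2^k.

Base case: P_0 = 4, and 3·4^0 + 2^0 = 3 + 1 = 4.
Assume P_r = 3·4^r + 2^r for some r ≥ 0.
Then P_{r+1} = 4P_r − 2·2^r = 4·(3·4^r + 2^r) − 2·2^r = 3·4^{r+1} + 4·2^r − 2·2^r = 3·4^{r+1} + 2·2^r = 3·4^{r+1} + 2^{r+1}.
So the formula holds for r+1, and by induction P_k = 3·4^k + 2^k for all k ≥ 0.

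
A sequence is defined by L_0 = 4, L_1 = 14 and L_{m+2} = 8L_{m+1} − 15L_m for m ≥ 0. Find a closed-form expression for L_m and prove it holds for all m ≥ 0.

Claim: L_m = 3·3^m + 5^m.

Base cases: L_0 = 4 and 3·3^0 + 5^0 = 4; L_1 = 14 and 3·3^1 + 5^1 = 14.
Assume L_j = 3·3^j + 5^j for all 0 ≤ j ≤ r, where r ≥ 1.
Then L_{r+1} = 8L_r − 15L_{r−1} = 8·(3·3^r + 5^r) − 15·(3·3^{r−1} + 5^{r−1}) = 3·(8·3 − 15)3^{r−1} + (8·5 − 15)5^{r−1} = 27·3^{r−1} + 25·5^{r−1} = 3·3^{r+1} + 5^{r+1}.
Hence L_m = 3·3^m + 5^m for every m ≥ 0, by strong induction.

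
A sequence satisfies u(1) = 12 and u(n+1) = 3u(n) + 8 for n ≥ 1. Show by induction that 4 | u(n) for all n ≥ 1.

Base case: u(1) = 12 = 4·3, so 4 | u(1).
Assume 4 | u(k), so u(k) = 4t for some integer t.
Then u(k+1) = 3u(k) + 8 = 3·(4t) + 8 = 4(3t + 2), so 4 | u(k+1).
By induction, 4 | u(n) for all n ≥ 1.

4 | u(n)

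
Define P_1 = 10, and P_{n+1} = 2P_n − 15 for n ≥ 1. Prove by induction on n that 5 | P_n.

Base case: P_1 = 10 = 5·2, so 5 | P_1.
Assume 5 | P_j, so P_j = 5t for some integer t.
Then P_{j+1} = 2P_j − 15 = 2·(5t) − 15 = 5(2t − 3), so 5 | P_{j+1}.
By induction, 5 | P_n for all n ≥ 1.

5 | P_n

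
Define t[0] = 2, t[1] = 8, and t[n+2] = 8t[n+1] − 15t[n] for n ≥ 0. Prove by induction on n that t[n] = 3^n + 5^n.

Base cases: t[0] = 2 and 3^0 + 5^0 = 2; t[1] = 8 and 3^1 + 5^1 = 8.
Assume t[j] = 3^j + 5^j for all 0 ≤ j ≤ k, where k ≥ 1.
Then t[k+1] = 8t[k] − 15t[k−1] = 8·(3^k + 5^k) − 15·(3^{k−1} + 5^{k−1}) = (8·3 − 15)3^{k−1} + (8·5 − 15)5^{k−1} = 9·3^{k−1} + 25·5^{k−1} = 3^{k+1} + 5^{k+1}.
Hence t[n] = 3^n + 5^n for every n ≥ 0, by strong induction.

t[n] = 3^n + 5^n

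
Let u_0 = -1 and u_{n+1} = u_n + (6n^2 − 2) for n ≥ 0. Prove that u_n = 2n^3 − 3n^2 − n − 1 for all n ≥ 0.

Base case: u_0 = -1, and 2·0^3 − 3·0^2 − 0 − 1 = -1.
Assume u_r = 2r^3 − 3r^2 − r − 1.
Then u_{r+1} = u_r + (6r^2 − 2) = (2r^3 − 3r^2 − r − 1) + (6r^2 − 2) = 2r^3 + 3r^2 − r − 3,
and 2·(r+1)^3 − 3·(r+1)^2 − (r+1) − 1 = 2r^3 + 3r^2 − r − 3.
By induction, u_n = 2n^3 − 3n^2 − n − 1 for all n ≥ 0.

u_n = 2n^3 − 3n^2 − n − 1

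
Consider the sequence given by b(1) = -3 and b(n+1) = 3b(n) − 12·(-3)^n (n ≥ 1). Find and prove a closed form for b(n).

Claim: b(n) = 3^n + 2·(-3)^n.

Base case: b(1) = -3, and 3^1 + 2·(-3)^1 = 3 − 6 = -3.
Assume b(k) = 3^k + 2·(-3)^k for some k ≥ 1.
Then b(k+1) = 3b(k) − 12·(-3)^k = 3·(3^k + 2·(-3)^k) − 12·(-3)^k = 3^{k+1} + 6·(-3)^k − 12·(-3)^k = 3^{k+1} − 6·(-3)^k = 3^{k+1} + 2·(-3)^{k+1}.
Hence b(n) = 3^n + 2·(-3)^n for every n ≥ 1, by induction.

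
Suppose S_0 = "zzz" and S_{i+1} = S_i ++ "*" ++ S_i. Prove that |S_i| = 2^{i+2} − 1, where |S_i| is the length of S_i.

Base case: |S_0| = 3, and 2^{0+2} − 1 = 3.
Assume |S_r| = 2^{r+2} − 1.
Then |S_{r+1}| = |S_r| + 1 + |S_r| = 2|S_r| + 1 = 2(2^{r+2} − 1) + 1 = 2^{r+3} − 2 + 1 = 2^{r+3} − 1.
By induction, |S_i| = 2^{i+2} − 1 for all i ≥ 0.

|S_i| = 2^{i+2} − 1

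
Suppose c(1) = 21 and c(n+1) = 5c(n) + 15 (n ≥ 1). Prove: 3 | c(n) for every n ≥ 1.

Base case: c(1) = 21 = 3·7, so 3 | c(1).
Assume 3 | c(k), so c(k) = 3t for some integer t.
Then c(k+1) = 5c(k) + 15 = 5·(3t) + 15 = 3(5t + 5), so 3 | c(k+1).
This completes the inductive step, so 3 | c(n) for all n ≥ 1.

3 | c(n)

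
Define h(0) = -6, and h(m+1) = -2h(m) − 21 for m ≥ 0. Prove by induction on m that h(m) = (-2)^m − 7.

Base case: h(0) = -6, and (-2)^0 − 7 = 1 − 7 = -6.
Assume h(k) = (-2)^k − 7 for some k ≥ 0.
Then h(k+1) = -2h(k) − 21 = -2·((-2)^k − 7) − 21 = -2·(-2)^k + 14 − 21 = (-2)^{k+1} − 7.
So the formula holds for k+1, and by induction h(m) = (-2)^m − 7 for all m ≥ 0.

h(m) = (-2)^m − 7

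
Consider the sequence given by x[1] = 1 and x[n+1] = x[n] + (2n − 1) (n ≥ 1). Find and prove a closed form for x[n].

Claim: x[n] = n^2 − 2n + 2.

Base case: x[1] = 1, and 1^2 − 2·1 + 2 = 1.
Assume x[m] = m^2 − 2m + 2.
Then x[m+1] = x[m] + (2m − 1) = (m^2 − 2m + 2) + (2m − 1) = m^2 + 1,
and (m+1)^2 − 2·(m+1) + 2 = m^2 + 1.
This completes the inductive step, so x[n] = n^2 − 2n + 2 for all n ≥ 1.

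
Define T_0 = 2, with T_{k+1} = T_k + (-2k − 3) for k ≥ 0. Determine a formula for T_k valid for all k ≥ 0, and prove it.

Claim: T_k = -k^2 − 2k + 2.

Base case: T_0 = 2, and -0^2 − 2·0 + 2 = 2.
Assume T_j = -j^2 − 2j + 2.
Then T_{j+1} = T_j + (-2j − 3) = (-j^2 − 2j + 2) + (-2j − 3) = -j^2 − 4j − 1,
and -(j+1)^2 − 2·(j+1) + 2 = -j^2 − 4j − 1.
By induction, T_k = -k^2 − 2k + 2 for all k ≥ 0.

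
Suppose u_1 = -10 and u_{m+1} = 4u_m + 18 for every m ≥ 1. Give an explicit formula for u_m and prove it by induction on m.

Claim: u_m = -4^m − 6.

Base case: u_1 = -10, and -4^1 − 6 = -4 − 6 = -10.
Assume u_r = -4^r − 6 for some r ≥ 1.
Then u_{r+1} = 4u_r + 18 = 4·(-4^r − 6) + 18 = -4^{r+1} − 24 + 18 = -4^{r+1} − 6.
So the formula holds for r+1, and by induction u_m = -4^m − 6 for all m ≥ 1.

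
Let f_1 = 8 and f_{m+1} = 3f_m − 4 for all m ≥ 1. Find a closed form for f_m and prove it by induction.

Claim: f_m = 2·3^m + 2.

Base case: f_1 = 8, and 2·3^1 + 2 = 6 + 2 = 8.
Assume f_j = 2·3^j + 2 for some j ≥ 1.
Then f_{j+1} = 3f_j − 4 = 3·(2·3^j + 2) − 4 = 6·3^j + 6 − 4 = 2·3^{j+1} + 2.
So the formula holds for j+1, and by induction f_m = 2·3^m + 2 for all m ≥ 1.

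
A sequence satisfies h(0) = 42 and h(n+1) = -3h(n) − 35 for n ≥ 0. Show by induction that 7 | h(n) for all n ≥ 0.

Base case: h(0) = 42 = 7·6, so 7 | h(0).
Assume 7 | h(j), so h(j) = 7t for some integer t.
Then h(j+1) = -3h(j) − 35 = -3·(7t) − 35 = 7(-3t − 5), so 7 | h(j+1).
So the property holds for j+1, and by induction 7 | h(n) for all n ≥ 0.

7 | h(n)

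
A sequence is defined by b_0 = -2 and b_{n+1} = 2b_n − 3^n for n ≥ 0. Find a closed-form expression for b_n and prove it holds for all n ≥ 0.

Claim: b_n = -2^n − 3^n.

Base case: b_0 = -2, and -2^0 − 3^0 = -1 − 1 = -2.
Assume b_m = -2^m − 3^m for some m ≥ 0.
Then b_{m+1} = 2b_m − 3^m = 2·(-2^m − 3^m) − 3^m = -2^{m+1} − 2·3^m − 3^m = -2^{m+1} − 3·3^m = -2^{m+1} − 3^{m+1}.
So the formula holds for m+1, and by induction b_n = -2^n − 3^n for all n ≥ 0.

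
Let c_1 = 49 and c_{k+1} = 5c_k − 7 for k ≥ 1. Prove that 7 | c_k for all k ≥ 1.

Base case: c_1 = 49 = 7·7, so 7 | c_1.
Assume 7 | c_r, so c_r = 7t for some integer t.
Then c_{r+1} = 5c_r − 7 = 5·(7t) − 7 = 7(5t − 1), so 7 | c_{r+1}.
By induction, 7 | c_k for all k ≥ 1.

7 | c_k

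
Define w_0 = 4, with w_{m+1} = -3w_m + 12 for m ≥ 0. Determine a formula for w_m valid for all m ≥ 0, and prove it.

Claim: w_m = (-3)^m + 3.

Base case: w_0 = 4, and (-3)^0 + 3 = 1 + 3 = 4.
Assume w_k = (-3)^k + 3 for some k ≥ 0.
Then w_{k+1} = -3w_k + 12 = -3·((-3)^k + 3) + 12 = -3·(-3)^k − 9 + 12 = (-3)^{k+1} + 3.
By induction, w_m = (-3)^m + 3 for all m ≥ 0.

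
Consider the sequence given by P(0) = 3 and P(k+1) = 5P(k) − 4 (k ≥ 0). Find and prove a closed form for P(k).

Claim: P(k) = 2·5^k + 1.

Base case: P(0) = 3, and 2·5^0 + 1 = 2 + 1 = 3.
Assume P(j) = 2·5^j + 1 for some j ≥ 0.
Then P(j+1) = 5P(j) − 4 = 5·(2·5^j + 1) − 4 = 10·5^j + 5 − 4 = 2·5^{j+1} + 1.
Hence P(k) = 2·5^k + 1 for every k ≥ 0, by induction.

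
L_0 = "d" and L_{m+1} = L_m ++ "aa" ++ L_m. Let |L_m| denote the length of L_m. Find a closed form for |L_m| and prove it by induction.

Claim: |L_m| = 3·2^m − 2.

Base case: |L_0| = 1, and 3·2^0 − 2 = 1.
Assume |L_r| = 3·2^r − 2.
Then |L_{r+1}| = |L_r| + 2 + |L_r| = 2|L_r| + 2 = 2(3·2^r − 2) + 2 = 3·2^{r+1} − 4 + 2 = 3·2^{r+1} − 2.
So the formula holds for r+1, and by induction |L_m| = 3·2^m − 2 for all m ≥ 0.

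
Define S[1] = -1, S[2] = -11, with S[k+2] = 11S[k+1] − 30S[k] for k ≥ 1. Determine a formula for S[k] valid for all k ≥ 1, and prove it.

Claim: S[k] = 5^k − 6^k.

Base cases: S[1] = -1 and 5^1 − 6^1 = -1; S[2] = -11 and 5^2 − 6^2 = -11.
Assume S[j] = 5^j − 6^j for all 1 ≤ j ≤ r, where r ≥ 2.
Then S[r+1] = 11S[r] − 30S[r−1] = 11·(5^r − 6^r) − 30·(5^{r−1} − 6^{r−1}) = (11·5 − 30)5^{r−1} − (11·6 − 30)6^{r−1} = 25·5^{r−1} − 36·6^{r−1} = 5^{r+1} − 6^{r+1}.
This completes the inductive step, so S[k] = 5^k − 6^k for all k ≥ 1.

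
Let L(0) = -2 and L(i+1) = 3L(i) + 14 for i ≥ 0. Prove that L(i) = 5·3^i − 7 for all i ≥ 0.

Base case: L(0) = -2, and 5·3^0 − 7 = 5 − 7 = -2.
Assume L(r) = 5·3^r − 7 for some r ≥ 0.
Then L(r+1) = 3L(r) + 14 = 3·(5·3^r − 7) + 14 = 15·3^r − 21 + 14 = 5·3^{r+1} − 7.
This completes the inductive step, so L(i) = 5·3^i − 7 for all i ≥ 0.

L(i) = 5·3^i − 7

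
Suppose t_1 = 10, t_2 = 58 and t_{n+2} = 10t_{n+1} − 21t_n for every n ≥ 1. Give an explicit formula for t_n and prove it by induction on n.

Claim: t_n = 3^n + 7^n.

Base cases: t_1 = 10 and 3^1 + 7^1 = 10; t_2 = 58 and 3^2 + 7^2 = 58.
Assume t_j = 3^j + 7^j for all 1 ≤ j ≤ m, where m ≥ 2.
Then t_{m+1} = 10t_m − 21t_{m−1} = 10·(3^m + 7^m) − 21·(3^{m−1} + 7^{m−1}) = (10·3 − 21)3^{m−1} + (10·7 − 21)7^{m−1} = 9·3^{m−1} + 49·7^{m−1} = 3^{m+1} + 7^{m+1}.
This completes the inductive step, so t_n = 3^n + 7^n for all n ≥ 1.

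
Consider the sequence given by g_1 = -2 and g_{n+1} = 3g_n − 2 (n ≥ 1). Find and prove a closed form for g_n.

Claim: g_n = -3^n + 1.

Base case: g_1 = -2, and -3^1 + 1 = -3 + 1 = -2.
Assume g_r = -3^r + 1 for some r ≥ 1.
Then g_{r+1} = 3g_r − 2 = 3·(-3^r + 1) − 2 = -3^{r+1} + 3 − 2 = -3^{r+1} + 1.
So the formula holds for r+1, and by induction g_n = -3^n + 1 for all n ≥ 1.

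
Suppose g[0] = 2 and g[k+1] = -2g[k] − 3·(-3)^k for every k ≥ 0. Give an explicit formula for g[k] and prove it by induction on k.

Claim: g[k] = -(-2)^k + 3·(-3)^k.

Base case: g[0] = 2, and -(-2)^0 + 3·(-3)^0 = -1 + 3 = 2.
Assume g[m] = -(-2)^m + 3·(-3)^m for some m ≥ 0.
Then g[m+1] = -2g[m] − 3·(-3)^m = -2·(-(-2)^m + 3·(-3)^m) − 3·(-3)^m = -(-2)^{m+1} − 6·(-3)^m − 3·(-3)^m = -(-2)^{m+1} − 9·(-3)^m = -(-2)^{m+1} + 3·(-3)^{m+1}.
Hence g[k] = -(-2)^k + 3·(-3)^k for every k ≥ 0, by induction.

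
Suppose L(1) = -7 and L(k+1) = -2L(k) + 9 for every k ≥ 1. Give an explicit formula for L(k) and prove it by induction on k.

Claim: L(k) = 5·(-2)^k + 3.

Base case: L(1) = -7, and 5·(-2)^1 + 3 = -10 + 3 = -7.
Assume L(j) = 5·(-2)^j + 3 for some j ≥ 1.
Then L(j+1) = -2L(j) + 9 = -2·(5·(-2)^j + 3) + 9 = -10·(-2)^j − 6 + 9 = 5·(-2)^{j+1} + 3.
Hence L(k) = 5·(-2)^k + 3 for every k ≥ 1, by induction.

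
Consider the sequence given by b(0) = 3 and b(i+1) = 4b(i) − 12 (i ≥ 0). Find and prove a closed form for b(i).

Claim: b(i) = -4^i + 4.

Base case: b(0) = 3, and -4^0 + 4 = -1 + 4 = 3.
Assume b(r) = -4^r + 4 for some r ≥ 0.
Then b(r+1) = 4b(r) − 12 = 4·(-4^r + 4) − 12 = -4^{r+1} + 16 − 12 = -4^{r+1} + 4.
By induction, b(i) = -4^i + 4 for all i ≥ 0.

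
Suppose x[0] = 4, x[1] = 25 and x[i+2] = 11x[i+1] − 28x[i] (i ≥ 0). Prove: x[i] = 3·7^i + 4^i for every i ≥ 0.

Base cases: x[0] = 4 and 3·7^0 + 4^0 = 4; x[1] = 25 and 3·7^1 + 4^1 = 25.
Assume x[j] = 3·7^j + 4^j for all 0 ≤ j ≤ m, where m ≥ 1.
Then x[m+1] = 11x[m] − 28x[m−1] = 11·(3·7^m + 4^m) − 28·(3·7^{m−1} + 4^{m−1}) = 3·(11·7 − 28)7^{m−1} + (11·4 − 28)4^{m−1} = 147·7^{m−1} + 16·4^{m−1} = 3·7^{m+1} + 4^{m+1}.
By strong induction, x[i] = 3·7^i + 4^i for all i ≥ 0.

x[i] = 3·7^i + 4^i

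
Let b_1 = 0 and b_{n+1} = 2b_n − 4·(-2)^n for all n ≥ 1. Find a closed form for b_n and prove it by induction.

Claim: b_n = 2^n + (-2)^n.

Base case: b_1 = 0, and 2^1 + (-2)^1 = 2 − 2 = 0.
Assume b_r = 2^r + (-2)^r for some r ≥ 1.
Then b_{r+1} = 2b_r − 4·(-2)^r = 2·(2^r + (-2)^r) − 4·(-2)^r = 2^{r+1} + 2·(-2)^r − 4·(-2)^r = 2^{r+1} − 2·(-2)^r = 2^{r+1} + (-2)^{r+1}.
By induction, b_n = 2^n + (-2)^n for all n ≥ 1.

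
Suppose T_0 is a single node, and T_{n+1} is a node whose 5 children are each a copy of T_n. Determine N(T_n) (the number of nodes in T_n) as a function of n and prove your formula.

Claim: N(T_n) = (5^{n+1} − 1)/4.

Base case: N(T_0) = 1, and (5^{0+1} − 1)/4 = 1.
Assume N(T_r) = (5^{r+1} − 1)/4.
Then N(T_{r+1}) = 1 + 5N(T_r) = 1 + 5·(5^{r+1} − 1)/4 = 1 + (5^{r+2} − 5)/4 = (4 + 5^{r+2} − 5)/4 = (5^{r+2} − 1)/4.
Hence N(T_n) = (5^{n+1} − 1)/4 for every n ≥ 0, by induction.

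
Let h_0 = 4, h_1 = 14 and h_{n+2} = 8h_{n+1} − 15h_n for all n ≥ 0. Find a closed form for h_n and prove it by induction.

Claim: h_n = 3·3^n + 5^n.

Base cases: h_0 = 4 and 3·3^0 + 5^0 = 4; h_1 = 14 and 3·3^1 + 5^1 = 14.
Assume h_j = 3·3^j + 5^j for all 0 ≤ j ≤ r, where r ≥ 1.
Then h_{r+1} = 8h_r − 15h_{r−1} = 8·(3·3^r + 5^r) − 15·(3·3^{r−1} + 5^{r−1}) = 3·(8·3 − 15)3^{r−1} + (8·5 − 15)5^{r−1} = 27·3^{r−1} + 25·5^{r−1} = 3·3^{r+1} + 5^{r+1}.
So the formula holds for r+1, and by strong induction h_n = 3·3^n + 5^n for all n ≥ 0.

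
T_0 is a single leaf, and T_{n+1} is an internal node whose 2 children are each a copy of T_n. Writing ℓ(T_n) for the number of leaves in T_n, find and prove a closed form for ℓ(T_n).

Claim: ℓ(T_n) = 2^n.

Base case: ℓ(T_0) = 1, and 2^0 = 1.
Assume ℓ(T_r) = 2^r.
Then ℓ(T_{r+1}) = 2·ℓ(T_r) = 2·2^r = 2^{r+1}.
This completes the inductive step, so ℓ(T_n) = 2^n for all n ≥ 0.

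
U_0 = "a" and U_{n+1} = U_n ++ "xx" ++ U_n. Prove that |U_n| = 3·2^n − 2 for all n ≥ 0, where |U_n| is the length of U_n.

Base case: |U_0| = 1, and 3·2^0 − 2 = 1.
Assume |U_r| = 3·2^r − 2.
Then |U_{r+1}| = |U_r| + 2 + |U_r| = 2|U_r| + 2 = 2(3·2^r − 2) + 2 = 3·2^{r+1} − 4 + 2 = 3·2^{r+1} − 2.
Hence |U_n| = 3·2^n − 2 for every n ≥ 0, by induction.

|U_n| = 3·2^n − 2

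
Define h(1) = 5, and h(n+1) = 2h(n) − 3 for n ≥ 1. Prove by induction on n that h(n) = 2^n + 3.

Base case: h(1) = 5, and 2^1 + 3 = 2 + 3 = 5.
Assume h(k) = 2^k + 3 for some k ≥ 1.
Then h(k+1) = 2h(k) − 3 = 2·(2^k + 3) − 3 = 2^{k+1} + 6 − 3 = 2^{k+1} + 3.
This completes the inductive step, so h(n) = 2^n + 3 for all n ≥ 1.

h(n) = 2^n + 3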